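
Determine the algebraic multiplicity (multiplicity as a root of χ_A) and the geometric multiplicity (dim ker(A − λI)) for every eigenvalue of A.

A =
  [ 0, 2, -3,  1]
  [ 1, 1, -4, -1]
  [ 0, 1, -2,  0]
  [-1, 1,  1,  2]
λ = 0: alg = 3, geom = 1; λ = 1: alg = 1, geom = 1

Step 1 — factor the characteristic polynomial to read off the algebraic multiplicities:
  χ_A(x) = x^3*(x - 1)

Step 2 — compute geometric multiplicities via the rank-nullity identity g(λ) = n − rank(A − λI):
  rank(A − (0)·I) = 3, so dim ker(A − (0)·I) = n − 3 = 1
  rank(A − (1)·I) = 3, so dim ker(A − (1)·I) = n − 3 = 1

Summary:
  λ = 0: algebraic multiplicity = 3, geometric multiplicity = 1
  λ = 1: algebraic multiplicity = 1, geometric multiplicity = 1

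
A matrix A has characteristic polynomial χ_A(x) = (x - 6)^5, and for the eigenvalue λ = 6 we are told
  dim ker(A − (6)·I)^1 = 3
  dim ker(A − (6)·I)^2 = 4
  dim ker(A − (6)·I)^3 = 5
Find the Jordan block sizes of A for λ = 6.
Block sizes for λ = 6: [3, 1, 1]

From the dimensions of kernels of powers, the number of Jordan blocks of size at least j is d_j − d_{j−1} where d_j = dim ker(N^j) (with d_0 = 0). Computing the differences gives [3, 1, 1].
The number of blocks of size exactly k is (#blocks of size ≥ k) − (#blocks of size ≥ k + 1), so the partition is: 2 block(s) of size 1, 1 block(s) of size 3.
In nonincreasing order the block sizes are [3, 1, 1].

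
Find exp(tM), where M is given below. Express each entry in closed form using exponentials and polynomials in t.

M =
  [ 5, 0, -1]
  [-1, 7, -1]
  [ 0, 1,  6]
e^{tM} =
  [t^2*exp(6*t)/2 - t*exp(6*t) + exp(6*t), -t^2*exp(6*t)/2, t^2*exp(6*t)/2 - t*exp(6*t)]
  [-t*exp(6*t), t*exp(6*t) + exp(6*t), -t*exp(6*t)]
  [-t^2*exp(6*t)/2, t^2*exp(6*t)/2 + t*exp(6*t), -t^2*exp(6*t)/2 + exp(6*t)]

Strategy: write M = P · J · P⁻¹ where J is a Jordan canonical form, so e^{tM} = P · e^{tJ} · P⁻¹, and e^{tJ} can be computed block-by-block.

M has Jordan form
J =
  [6, 1, 0]
  [0, 6, 1]
  [0, 0, 6]
(up to reordering of blocks).

Per-block formulas:
  For a 3×3 Jordan block J_3(6): exp(t · J_3(6)) = e^(6t)·(I + t·N + (t^2/2)·N^2), where N is the 3×3 nilpotent shift.

After assembling e^{tJ} and conjugating by P, we get:

e^{tM} =
  [t^2*exp(6*t)/2 - t*exp(6*t) + exp(6*t), -t^2*exp(6*t)/2, t^2*exp(6*t)/2 - t*exp(6*t)]
  [-t*exp(6*t), t*exp(6*t) + exp(6*t), -t*exp(6*t)]
  [-t^2*exp(6*t)/2, t^2*exp(6*t)/2 + t*exp(6*t), -t^2*exp(6*t)/2 + exp(6*t)]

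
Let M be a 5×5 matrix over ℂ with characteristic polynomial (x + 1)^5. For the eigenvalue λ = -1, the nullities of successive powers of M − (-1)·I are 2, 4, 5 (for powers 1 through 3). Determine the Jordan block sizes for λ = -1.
Block sizes for λ = -1: [3, 2]

From the dimensions of kernels of powers, the number of Jordan blocks of size at least j is d_j − d_{j−1} where d_j = dim ker(N^j) (with d_0 = 0). Computing the differences gives [2, 2, 1].
The number of blocks of size exactly k is (#blocks of size ≥ k) − (#blocks of size ≥ k + 1), so the partition is: 1 block(s) of size 2, 1 block(s) of size 3.
In nonincreasing order the block sizes are [3, 2].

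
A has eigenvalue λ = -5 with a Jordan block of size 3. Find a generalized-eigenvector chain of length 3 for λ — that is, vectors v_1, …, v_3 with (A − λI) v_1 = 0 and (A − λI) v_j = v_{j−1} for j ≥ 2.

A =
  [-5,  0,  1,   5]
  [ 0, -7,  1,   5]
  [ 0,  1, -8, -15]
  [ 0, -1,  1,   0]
A Jordan chain for λ = -5 of length 3:
v_1 = (-4, 0, 10, -2)ᵀ
v_2 = (0, -2, 1, -1)ᵀ
v_3 = (0, 1, 0, 0)ᵀ

Let N = A − (-5)·I. We want v_3 with N^3 v_3 = 0 but N^2 v_3 ≠ 0; then v_{j-1} := N · v_j for j = 3, …, 2.

Pick v_3 = (0, 1, 0, 0)ᵀ.
Then v_2 = N · v_3 = (0, -2, 1, -1)ᵀ.
Then v_1 = N · v_2 = (-4, 0, 10, -2)ᵀ.

Sanity check: (A − (-5)·I) v_1 = (0, 0, 0, 0)ᵀ = 0. ✓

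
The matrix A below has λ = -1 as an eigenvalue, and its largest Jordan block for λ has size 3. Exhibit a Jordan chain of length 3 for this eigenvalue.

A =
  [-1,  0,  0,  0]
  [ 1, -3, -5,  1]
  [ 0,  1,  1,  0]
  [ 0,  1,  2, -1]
A Jordan chain for λ = -1 of length 3:
v_1 = (0, -2, 1, 1)ᵀ
v_2 = (0, 1, 0, 0)ᵀ
v_3 = (1, 0, 0, 0)ᵀ

Let N = A − (-1)·I. We want v_3 with N^3 v_3 = 0 but N^2 v_3 ≠ 0; then v_{j-1} := N · v_j for j = 3, …, 2.

Pick v_3 = (1, 0, 0, 0)ᵀ.
Then v_2 = N · v_3 = (0, 1, 0, 0)ᵀ.
Then v_1 = N · v_2 = (0, -2, 1, 1)ᵀ.

Sanity check: (A − (-1)·I) v_1 = (0, 0, 0, 0)ᵀ = 0. ✓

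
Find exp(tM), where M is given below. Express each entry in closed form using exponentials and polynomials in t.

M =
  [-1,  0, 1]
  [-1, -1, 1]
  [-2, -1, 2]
e^{tM} =
  [-t^2/2 - t + 1, -t^2/2, t^2/2 + t]
  [-t, 1 - t, t]
  [-t^2/2 - 2*t, -t^2/2 - t, t^2/2 + 2*t + 1]

Strategy: write M = P · J · P⁻¹ where J is a Jordan canonical form, so e^{tM} = P · e^{tJ} · P⁻¹, and e^{tJ} can be computed block-by-block.

M has Jordan form
J =
  [0, 1, 0]
  [0, 0, 1]
  [0, 0, 0]
(up to reordering of blocks).

Per-block formulas:
  For a 3×3 Jordan block J_3(0): exp(t · J_3(0)) = e^(0t)·(I + t·N + (t^2/2)·N^2), where N is the 3×3 nilpotent shift.

After assembling e^{tJ} and conjugating by P, we get:

e^{tM} =
  [-t^2/2 - t + 1, -t^2/2, t^2/2 + t]
  [-t, 1 - t, t]
  [-t^2/2 - 2*t, -t^2/2 - t, t^2/2 + 2*t + 1]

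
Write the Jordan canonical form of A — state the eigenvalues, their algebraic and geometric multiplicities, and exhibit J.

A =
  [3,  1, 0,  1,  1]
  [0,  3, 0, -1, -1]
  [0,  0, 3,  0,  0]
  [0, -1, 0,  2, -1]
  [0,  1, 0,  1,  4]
J_3(3) ⊕ J_1(3) ⊕ J_1(3)

The characteristic polynomial is
  det(x·I − A) = x^5 - 15*x^4 + 90*x^3 - 270*x^2 + 405*x - 243 = (x - 3)^5

Eigenvalues and multiplicities (the geometric multiplicity of λ is n − rank(A − λI), which equals the number of Jordan blocks for λ):
  λ = 3: algebraic multiplicity = 5, geometric multiplicity = 3

Determining the block sizes for each eigenvalue:
  λ = 3: with am = 5 and gm = 3, the partition is not yet determined (e.g. several partitions of 5 into 3 parts exist). Let N = A − (3)·I. Computing rank(N^1) = 2, rank(N^2) = 1, rank(N^3) = 0; the number of blocks of size ≥ j is rank(N^{j−1}) − rank(N^j), giving [3, 1, 1]. So we have 1 block(s) of size 3, 2 block(s) of size 1 → block sizes [3, 1, 1]

Assembling the blocks gives a Jordan form
J =
  [3, 1, 0, 0, 0]
  [0, 3, 1, 0, 0]
  [0, 0, 3, 0, 0]
  [0, 0, 0, 3, 0]
  [0, 0, 0, 0, 3]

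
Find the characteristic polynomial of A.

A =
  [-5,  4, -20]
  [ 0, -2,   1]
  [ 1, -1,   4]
x^3 + 3*x^2 + 3*x + 1

Expanding det(x·I − A) (e.g. by cofactor expansion or by noting that A is similar to its Jordan form J, which has the same characteristic polynomial as A) gives
  χ_A(x) = x^3 + 3*x^2 + 3*x + 1
which factors as (x + 1)^3. The eigenvalues (with algebraic multiplicities) are λ = -1 with multiplicity 3.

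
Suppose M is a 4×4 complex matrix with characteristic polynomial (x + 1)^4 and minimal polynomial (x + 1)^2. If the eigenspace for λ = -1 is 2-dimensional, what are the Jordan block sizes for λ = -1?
Block sizes for λ = -1: [2, 2]

Step 1 — from the characteristic polynomial, algebraic multiplicity of λ = -1 is 4. From dim ker(M − (-1)·I) = 2, there are exactly 2 Jordan blocks for λ = -1.
Step 2 — from the minimal polynomial, the factor (x + 1)^2 tells us the largest block for λ = -1 has size 2.
Step 3 — with total size 4, 2 blocks, and largest block 2, the block sizes (in nonincreasing order) are [2, 2].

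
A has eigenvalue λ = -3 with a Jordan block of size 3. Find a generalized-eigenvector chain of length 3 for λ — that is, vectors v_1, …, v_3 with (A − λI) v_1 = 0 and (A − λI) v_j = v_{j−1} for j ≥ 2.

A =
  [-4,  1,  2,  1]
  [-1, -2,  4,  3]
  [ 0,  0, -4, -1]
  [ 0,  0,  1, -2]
A Jordan chain for λ = -3 of length 3:
v_1 = (1, 1, 0, 0)ᵀ
v_2 = (2, 4, -1, 1)ᵀ
v_3 = (0, 0, 1, 0)ᵀ

Let N = A − (-3)·I. We want v_3 with N^3 v_3 = 0 but N^2 v_3 ≠ 0; then v_{j-1} := N · v_j for j = 3, …, 2.

Pick v_3 = (0, 0, 1, 0)ᵀ.
Then v_2 = N · v_3 = (2, 4, -1, 1)ᵀ.
Then v_1 = N · v_2 = (1, 1, 0, 0)ᵀ.

Sanity check: (A − (-3)·I) v_1 = (0, 0, 0, 0)ᵀ = 0. ✓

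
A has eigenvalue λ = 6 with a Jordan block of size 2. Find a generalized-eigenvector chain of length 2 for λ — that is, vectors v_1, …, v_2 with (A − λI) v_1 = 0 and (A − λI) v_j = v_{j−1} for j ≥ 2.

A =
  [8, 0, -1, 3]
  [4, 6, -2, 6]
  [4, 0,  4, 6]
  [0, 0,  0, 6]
A Jordan chain for λ = 6 of length 2:
v_1 = (2, 4, 4, 0)ᵀ
v_2 = (1, 0, 0, 0)ᵀ

Let N = A − (6)·I. We want v_2 with N^2 v_2 = 0 but N^1 v_2 ≠ 0; then v_{j-1} := N · v_j for j = 2, …, 2.

Pick v_2 = (1, 0, 0, 0)ᵀ.
Then v_1 = N · v_2 = (2, 4, 4, 0)ᵀ.

Sanity check: (A − (6)·I) v_1 = (0, 0, 0, 0)ᵀ = 0. ✓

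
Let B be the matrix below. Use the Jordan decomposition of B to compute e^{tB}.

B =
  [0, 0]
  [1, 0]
e^{tB} =
  [1, 0]
  [t, 1]

Strategy: write B = P · J · P⁻¹ where J is a Jordan canonical form, so e^{tB} = P · e^{tJ} · P⁻¹, and e^{tJ} can be computed block-by-block.

B has Jordan form
J =
  [0, 1]
  [0, 0]
(up to reordering of blocks).

Per-block formulas:
  For a 2×2 Jordan block J_2(0): exp(t · J_2(0)) = e^(0t)·(I + t·N), where N is the 2×2 nilpotent shift.

After assembling e^{tJ} and conjugating by P, we get:

e^{tB} =
  [1, 0]
  [t, 1]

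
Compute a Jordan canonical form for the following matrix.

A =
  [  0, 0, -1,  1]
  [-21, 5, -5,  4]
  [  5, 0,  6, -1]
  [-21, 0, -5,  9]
J_3(5) ⊕ J_1(5)

The characteristic polynomial is
  det(x·I − A) = x^4 - 20*x^3 + 150*x^2 - 500*x + 625 = (x - 5)^4

Eigenvalues and multiplicities (the geometric multiplicity of λ is n − rank(A − λI), which equals the number of Jordan blocks for λ):
  λ = 5: algebraic multiplicity = 4, geometric multiplicity = 2

Determining the block sizes for each eigenvalue:
  λ = 5: with am = 4 and gm = 2, the partition is not yet determined (e.g. several partitions of 4 into 2 parts exist). Let N = A − (5)·I. Computing rank(N^1) = 2, rank(N^2) = 1, rank(N^3) = 0; the number of blocks of size ≥ j is rank(N^{j−1}) − rank(N^j), giving [2, 1, 1]. So we have 1 block(s) of size 3, 1 block(s) of size 1 → block sizes [3, 1]

Assembling the blocks gives a Jordan form
J =
  [5, 1, 0, 0]
  [0, 5, 1, 0]
  [0, 0, 5, 0]
  [0, 0, 0, 5]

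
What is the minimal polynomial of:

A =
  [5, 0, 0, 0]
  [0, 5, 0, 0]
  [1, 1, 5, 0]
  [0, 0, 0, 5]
x^2 - 10*x + 25

The characteristic polynomial is χ_A(x) = (x - 5)^4, so the eigenvalues are known. The minimal polynomial is
  m_A(x) = Π_λ (x − λ)^{k_λ}
where k_λ is the size of the *largest* Jordan block for λ (equivalently, the smallest k with (A − λI)^k v = 0 for every generalised eigenvector v of λ).

  λ = 5: largest Jordan block has size 2, contributing (x − 5)^2

So m_A(x) = (x - 5)^2 = x^2 - 10*x + 25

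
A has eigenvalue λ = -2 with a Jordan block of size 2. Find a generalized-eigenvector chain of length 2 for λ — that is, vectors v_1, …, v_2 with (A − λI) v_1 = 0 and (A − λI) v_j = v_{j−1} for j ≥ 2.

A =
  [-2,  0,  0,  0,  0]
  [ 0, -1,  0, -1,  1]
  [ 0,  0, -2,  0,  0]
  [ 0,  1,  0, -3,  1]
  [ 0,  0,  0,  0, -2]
A Jordan chain for λ = -2 of length 2:
v_1 = (0, 1, 0, 1, 0)ᵀ
v_2 = (0, 1, 0, 0, 0)ᵀ

Let N = A − (-2)·I. We want v_2 with N^2 v_2 = 0 but N^1 v_2 ≠ 0; then v_{j-1} := N · v_j for j = 2, …, 2.

Pick v_2 = (0, 1, 0, 0, 0)ᵀ.
Then v_1 = N · v_2 = (0, 1, 0, 1, 0)ᵀ.

Sanity check: (A − (-2)·I) v_1 = (0, 0, 0, 0, 0)ᵀ = 0. ✓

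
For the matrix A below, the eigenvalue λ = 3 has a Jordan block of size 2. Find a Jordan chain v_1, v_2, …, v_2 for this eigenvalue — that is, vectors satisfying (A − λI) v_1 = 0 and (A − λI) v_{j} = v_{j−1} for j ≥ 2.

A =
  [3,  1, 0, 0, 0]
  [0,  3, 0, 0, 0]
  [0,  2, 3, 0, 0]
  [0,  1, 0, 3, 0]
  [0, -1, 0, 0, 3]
A Jordan chain for λ = 3 of length 2:
v_1 = (1, 0, 2, 1, -1)ᵀ
v_2 = (0, 1, 0, 0, 0)ᵀ

Let N = A − (3)·I. We want v_2 with N^2 v_2 = 0 but N^1 v_2 ≠ 0; then v_{j-1} := N · v_j for j = 2, …, 2.

Pick v_2 = (0, 1, 0, 0, 0)ᵀ.
Then v_1 = N · v_2 = (1, 0, 2, 1, -1)ᵀ.

Sanity check: (A − (3)·I) v_1 = (0, 0, 0, 0, 0)ᵀ = 0. ✓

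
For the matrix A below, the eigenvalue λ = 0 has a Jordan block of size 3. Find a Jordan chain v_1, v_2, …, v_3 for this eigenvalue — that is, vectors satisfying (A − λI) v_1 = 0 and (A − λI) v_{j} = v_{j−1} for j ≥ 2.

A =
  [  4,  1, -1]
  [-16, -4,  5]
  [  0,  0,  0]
A Jordan chain for λ = 0 of length 3:
v_1 = (1, -4, 0)ᵀ
v_2 = (-1, 5, 0)ᵀ
v_3 = (0, 0, 1)ᵀ

Let N = A − (0)·I. We want v_3 with N^3 v_3 = 0 but N^2 v_3 ≠ 0; then v_{j-1} := N · v_j for j = 3, …, 2.

Pick v_3 = (0, 0, 1)ᵀ.
Then v_2 = N · v_3 = (-1, 5, 0)ᵀ.
Then v_1 = N · v_2 = (1, -4, 0)ᵀ.

Sanity check: (A − (0)·I) v_1 = (0, 0, 0)ᵀ = 0. ✓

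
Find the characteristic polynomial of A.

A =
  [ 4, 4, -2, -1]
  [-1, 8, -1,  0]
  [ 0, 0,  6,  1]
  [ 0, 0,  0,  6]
x^4 - 24*x^3 + 216*x^2 - 864*x + 1296

Expanding det(x·I − A) (e.g. by cofactor expansion or by noting that A is similar to its Jordan form J, which has the same characteristic polynomial as A) gives
  χ_A(x) = x^4 - 24*x^3 + 216*x^2 - 864*x + 1296
which factors as (x - 6)^4. The eigenvalues (with algebraic multiplicities) are λ = 6 with multiplicity 4.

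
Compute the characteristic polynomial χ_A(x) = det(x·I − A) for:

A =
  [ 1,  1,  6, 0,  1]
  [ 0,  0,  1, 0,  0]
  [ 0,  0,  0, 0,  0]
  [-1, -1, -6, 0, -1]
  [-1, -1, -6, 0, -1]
x^5

Expanding det(x·I − A) (e.g. by cofactor expansion or by noting that A is similar to its Jordan form J, which has the same characteristic polynomial as A) gives
  χ_A(x) = x^5
which factors as x^5. The eigenvalues (with algebraic multiplicities) are λ = 0 with multiplicity 5.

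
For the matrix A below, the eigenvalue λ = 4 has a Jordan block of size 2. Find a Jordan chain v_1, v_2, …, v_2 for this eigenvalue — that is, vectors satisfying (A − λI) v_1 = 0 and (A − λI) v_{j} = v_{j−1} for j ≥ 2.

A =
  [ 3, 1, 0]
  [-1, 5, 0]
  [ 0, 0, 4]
A Jordan chain for λ = 4 of length 2:
v_1 = (-1, -1, 0)ᵀ
v_2 = (1, 0, 0)ᵀ

Let N = A − (4)·I. We want v_2 with N^2 v_2 = 0 but N^1 v_2 ≠ 0; then v_{j-1} := N · v_j for j = 2, …, 2.

Pick v_2 = (1, 0, 0)ᵀ.
Then v_1 = N · v_2 = (-1, -1, 0)ᵀ.

Sanity check: (A − (4)·I) v_1 = (0, 0, 0)ᵀ = 0. ✓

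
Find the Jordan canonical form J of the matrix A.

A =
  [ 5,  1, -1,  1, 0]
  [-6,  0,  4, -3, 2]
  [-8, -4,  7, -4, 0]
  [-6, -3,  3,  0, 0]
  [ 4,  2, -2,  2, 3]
J_3(3) ⊕ J_1(3) ⊕ J_1(3)

The characteristic polynomial is
  det(x·I − A) = x^5 - 15*x^4 + 90*x^3 - 270*x^2 + 405*x - 243 = (x - 3)^5

Eigenvalues and multiplicities (the geometric multiplicity of λ is n − rank(A − λI), which equals the number of Jordan blocks for λ):
  λ = 3: algebraic multiplicity = 5, geometric multiplicity = 3

Determining the block sizes for each eigenvalue:
  λ = 3: with am = 5 and gm = 3, the partition is not yet determined (e.g. several partitions of 5 into 3 parts exist). Let N = A − (3)·I. Computing rank(N^1) = 2, rank(N^2) = 1, rank(N^3) = 0; the number of blocks of size ≥ j is rank(N^{j−1}) − rank(N^j), giving [3, 1, 1]. So we have 1 block(s) of size 3, 2 block(s) of size 1 → block sizes [3, 1, 1]

Assembling the blocks gives a Jordan form
J =
  [3, 1, 0, 0, 0]
  [0, 3, 1, 0, 0]
  [0, 0, 3, 0, 0]
  [0, 0, 0, 3, 0]
  [0, 0, 0, 0, 3]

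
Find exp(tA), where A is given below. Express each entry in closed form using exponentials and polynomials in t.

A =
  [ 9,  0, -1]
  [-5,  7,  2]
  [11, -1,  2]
e^{tA} =
  [-t^2*exp(6*t) + 3*t*exp(6*t) + exp(6*t), t^2*exp(6*t)/2, t^2*exp(6*t)/2 - t*exp(6*t)]
  [t^2*exp(6*t) - 5*t*exp(6*t), -t^2*exp(6*t)/2 + t*exp(6*t) + exp(6*t), -t^2*exp(6*t)/2 + 2*t*exp(6*t)]
  [-3*t^2*exp(6*t) + 11*t*exp(6*t), 3*t^2*exp(6*t)/2 - t*exp(6*t), 3*t^2*exp(6*t)/2 - 4*t*exp(6*t) + exp(6*t)]

Strategy: write A = P · J · P⁻¹ where J is a Jordan canonical form, so e^{tA} = P · e^{tJ} · P⁻¹, and e^{tJ} can be computed block-by-block.

A has Jordan form
J =
  [6, 1, 0]
  [0, 6, 1]
  [0, 0, 6]
(up to reordering of blocks).

Per-block formulas:
  For a 3×3 Jordan block J_3(6): exp(t · J_3(6)) = e^(6t)·(I + t·N + (t^2/2)·N^2), where N is the 3×3 nilpotent shift.

After assembling e^{tJ} and conjugating by P, we get:

e^{tA} =
  [-t^2*exp(6*t) + 3*t*exp(6*t) + exp(6*t), t^2*exp(6*t)/2, t^2*exp(6*t)/2 - t*exp(6*t)]
  [t^2*exp(6*t) - 5*t*exp(6*t), -t^2*exp(6*t)/2 + t*exp(6*t) + exp(6*t), -t^2*exp(6*t)/2 + 2*t*exp(6*t)]
  [-3*t^2*exp(6*t) + 11*t*exp(6*t), 3*t^2*exp(6*t)/2 - t*exp(6*t), 3*t^2*exp(6*t)/2 - 4*t*exp(6*t) + exp(6*t)]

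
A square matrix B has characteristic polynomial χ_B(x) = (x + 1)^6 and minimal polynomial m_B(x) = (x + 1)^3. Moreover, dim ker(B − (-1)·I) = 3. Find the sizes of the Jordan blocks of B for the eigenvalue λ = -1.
Block sizes for λ = -1: [3, 2, 1]

Step 1 — from the characteristic polynomial, algebraic multiplicity of λ = -1 is 6. From dim ker(B − (-1)·I) = 3, there are exactly 3 Jordan blocks for λ = -1.
Step 2 — from the minimal polynomial, the factor (x + 1)^3 tells us the largest block for λ = -1 has size 3.
Step 3 — with total size 6, 3 blocks, and largest block 3, the block sizes (in nonincreasing order) are [3, 2, 1].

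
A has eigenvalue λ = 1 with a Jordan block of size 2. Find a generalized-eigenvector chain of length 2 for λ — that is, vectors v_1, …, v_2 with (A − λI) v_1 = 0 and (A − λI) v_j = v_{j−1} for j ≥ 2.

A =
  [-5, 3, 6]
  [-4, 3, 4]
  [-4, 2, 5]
A Jordan chain for λ = 1 of length 2:
v_1 = (-6, -4, -4)ᵀ
v_2 = (1, 0, 0)ᵀ

Let N = A − (1)·I. We want v_2 with N^2 v_2 = 0 but N^1 v_2 ≠ 0; then v_{j-1} := N · v_j for j = 2, …, 2.

Pick v_2 = (1, 0, 0)ᵀ.
Then v_1 = N · v_2 = (-6, -4, -4)ᵀ.

Sanity check: (A − (1)·I) v_1 = (0, 0, 0)ᵀ = 0. ✓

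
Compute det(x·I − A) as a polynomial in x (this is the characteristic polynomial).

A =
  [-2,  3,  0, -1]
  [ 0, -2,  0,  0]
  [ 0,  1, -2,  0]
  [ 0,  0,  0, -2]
x^4 + 8*x^3 + 24*x^2 + 32*x + 16

Expanding det(x·I − A) (e.g. by cofactor expansion or by noting that A is similar to its Jordan form J, which has the same characteristic polynomial as A) gives
  χ_A(x) = x^4 + 8*x^3 + 24*x^2 + 32*x + 16
which factors as (x + 2)^4. The eigenvalues (with algebraic multiplicities) are λ = -2 with multiplicity 4.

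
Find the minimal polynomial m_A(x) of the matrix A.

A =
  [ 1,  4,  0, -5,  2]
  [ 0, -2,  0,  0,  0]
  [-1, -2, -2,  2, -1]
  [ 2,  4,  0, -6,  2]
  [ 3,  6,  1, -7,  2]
x^3 + 4*x^2 + 5*x + 2

The characteristic polynomial is χ_A(x) = (x + 1)^3*(x + 2)^2, so the eigenvalues are known. The minimal polynomial is
  m_A(x) = Π_λ (x − λ)^{k_λ}
where k_λ is the size of the *largest* Jordan block for λ (equivalently, the smallest k with (A − λI)^k v = 0 for every generalised eigenvector v of λ).

  λ = -2: largest Jordan block has size 1, contributing (x + 2)
  λ = -1: largest Jordan block has size 2, contributing (x + 1)^2

So m_A(x) = (x + 1)^2*(x + 2) = x^3 + 4*x^2 + 5*x + 2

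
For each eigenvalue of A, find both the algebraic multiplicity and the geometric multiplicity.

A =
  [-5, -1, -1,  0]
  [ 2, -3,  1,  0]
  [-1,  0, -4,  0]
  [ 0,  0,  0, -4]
λ = -4: alg = 4, geom = 2

Step 1 — factor the characteristic polynomial to read off the algebraic multiplicities:
  χ_A(x) = (x + 4)^4

Step 2 — compute geometric multiplicities via the rank-nullity identity g(λ) = n − rank(A − λI):
  rank(A − (-4)·I) = 2, so dim ker(A − (-4)·I) = n − 2 = 2

Summary:
  λ = -4: algebraic multiplicity = 4, geometric multiplicity = 2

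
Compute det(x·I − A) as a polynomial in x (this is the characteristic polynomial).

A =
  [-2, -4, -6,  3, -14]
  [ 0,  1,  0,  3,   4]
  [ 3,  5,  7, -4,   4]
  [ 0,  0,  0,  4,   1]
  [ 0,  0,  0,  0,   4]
x^5 - 14*x^4 + 73*x^3 - 172*x^2 + 176*x - 64

Expanding det(x·I − A) (e.g. by cofactor expansion or by noting that A is similar to its Jordan form J, which has the same characteristic polynomial as A) gives
  χ_A(x) = x^5 - 14*x^4 + 73*x^3 - 172*x^2 + 176*x - 64
which factors as (x - 4)^3*(x - 1)^2. The eigenvalues (with algebraic multiplicities) are λ = 1 with multiplicity 2, λ = 4 with multiplicity 3.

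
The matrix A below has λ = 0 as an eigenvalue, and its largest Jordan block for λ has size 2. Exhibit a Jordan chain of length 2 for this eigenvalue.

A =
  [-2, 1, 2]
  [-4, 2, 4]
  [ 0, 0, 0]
A Jordan chain for λ = 0 of length 2:
v_1 = (-2, -4, 0)ᵀ
v_2 = (1, 0, 0)ᵀ

Let N = A − (0)·I. We want v_2 with N^2 v_2 = 0 but N^1 v_2 ≠ 0; then v_{j-1} := N · v_j for j = 2, …, 2.

Pick v_2 = (1, 0, 0)ᵀ.
Then v_1 = N · v_2 = (-2, -4, 0)ᵀ.

Sanity check: (A − (0)·I) v_1 = (0, 0, 0)ᵀ = 0. ✓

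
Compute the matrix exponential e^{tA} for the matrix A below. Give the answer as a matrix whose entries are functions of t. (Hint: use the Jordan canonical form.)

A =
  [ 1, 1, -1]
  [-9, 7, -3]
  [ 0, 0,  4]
e^{tA} =
  [-3*t*exp(4*t) + exp(4*t), t*exp(4*t), -t*exp(4*t)]
  [-9*t*exp(4*t), 3*t*exp(4*t) + exp(4*t), -3*t*exp(4*t)]
  [0, 0, exp(4*t)]

Strategy: write A = P · J · P⁻¹ where J is a Jordan canonical form, so e^{tA} = P · e^{tJ} · P⁻¹, and e^{tJ} can be computed block-by-block.

A has Jordan form
J =
  [4, 1, 0]
  [0, 4, 0]
  [0, 0, 4]
(up to reordering of blocks).

Per-block formulas:
  For a 1×1 block at λ = 4: exp(t · [4]) = [e^(4t)].
  For a 2×2 Jordan block J_2(4): exp(t · J_2(4)) = e^(4t)·(I + t·N), where N is the 2×2 nilpotent shift.

After assembling e^{tJ} and conjugating by P, we get:

e^{tA} =
  [-3*t*exp(4*t) + exp(4*t), t*exp(4*t), -t*exp(4*t)]
  [-9*t*exp(4*t), 3*t*exp(4*t) + exp(4*t), -3*t*exp(4*t)]
  [0, 0, exp(4*t)]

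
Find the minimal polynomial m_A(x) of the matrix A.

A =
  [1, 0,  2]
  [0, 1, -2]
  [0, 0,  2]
x^2 - 3*x + 2

The characteristic polynomial is χ_A(x) = (x - 2)*(x - 1)^2, so the eigenvalues are known. The minimal polynomial is
  m_A(x) = Π_λ (x − λ)^{k_λ}
where k_λ is the size of the *largest* Jordan block for λ (equivalently, the smallest k with (A − λI)^k v = 0 for every generalised eigenvector v of λ).

  λ = 1: largest Jordan block has size 1, contributing (x − 1)
  λ = 2: largest Jordan block has size 1, contributing (x − 2)

So m_A(x) = (x - 2)*(x - 1) = x^2 - 3*x + 2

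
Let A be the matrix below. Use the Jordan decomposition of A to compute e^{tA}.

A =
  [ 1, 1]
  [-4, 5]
e^{tA} =
  [-2*t*exp(3*t) + exp(3*t), t*exp(3*t)]
  [-4*t*exp(3*t), 2*t*exp(3*t) + exp(3*t)]

Strategy: write A = P · J · P⁻¹ where J is a Jordan canonical form, so e^{tA} = P · e^{tJ} · P⁻¹, and e^{tJ} can be computed block-by-block.

A has Jordan form
J =
  [3, 1]
  [0, 3]
(up to reordering of blocks).

Per-block formulas:
  For a 2×2 Jordan block J_2(3): exp(t · J_2(3)) = e^(3t)·(I + t·N), where N is the 2×2 nilpotent shift.

After assembling e^{tJ} and conjugating by P, we get:

e^{tA} =
  [-2*t*exp(3*t) + exp(3*t), t*exp(3*t)]
  [-4*t*exp(3*t), 2*t*exp(3*t) + exp(3*t)]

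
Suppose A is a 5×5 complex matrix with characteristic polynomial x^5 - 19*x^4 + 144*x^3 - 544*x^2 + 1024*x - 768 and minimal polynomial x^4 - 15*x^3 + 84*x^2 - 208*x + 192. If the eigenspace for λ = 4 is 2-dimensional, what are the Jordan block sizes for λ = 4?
Block sizes for λ = 4: [3, 1]

Step 1 — from the characteristic polynomial, algebraic multiplicity of λ = 4 is 4. From dim ker(A − (4)·I) = 2, there are exactly 2 Jordan blocks for λ = 4.
Step 2 — from the minimal polynomial, the factor (x − 4)^3 tells us the largest block for λ = 4 has size 3.
Step 3 — with total size 4, 2 blocks, and largest block 3, the block sizes (in nonincreasing order) are [3, 1].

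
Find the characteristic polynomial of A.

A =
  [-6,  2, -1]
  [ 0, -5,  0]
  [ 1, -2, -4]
x^3 + 15*x^2 + 75*x + 125

Expanding det(x·I − A) (e.g. by cofactor expansion or by noting that A is similar to its Jordan form J, which has the same characteristic polynomial as A) gives
  χ_A(x) = x^3 + 15*x^2 + 75*x + 125
which factors as (x + 5)^3. The eigenvalues (with algebraic multiplicities) are λ = -5 with multiplicity 3.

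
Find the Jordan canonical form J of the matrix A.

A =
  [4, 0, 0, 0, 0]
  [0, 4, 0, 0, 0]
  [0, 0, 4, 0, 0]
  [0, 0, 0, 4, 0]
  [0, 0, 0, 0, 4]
J_1(4) ⊕ J_1(4) ⊕ J_1(4) ⊕ J_1(4) ⊕ J_1(4)

The characteristic polynomial is
  det(x·I − A) = x^5 - 20*x^4 + 160*x^3 - 640*x^2 + 1280*x - 1024 = (x - 4)^5

Eigenvalues and multiplicities (the geometric multiplicity of λ is n − rank(A − λI), which equals the number of Jordan blocks for λ):
  λ = 4: algebraic multiplicity = 5, geometric multiplicity = 5

Determining the block sizes for each eigenvalue:
  λ = 4: gm = am = 5, so every block has size 1 → block sizes [1, 1, 1, 1, 1]

Assembling the blocks gives a Jordan form
J =
  [4, 0, 0, 0, 0]
  [0, 4, 0, 0, 0]
  [0, 0, 4, 0, 0]
  [0, 0, 0, 4, 0]
  [0, 0, 0, 0, 4]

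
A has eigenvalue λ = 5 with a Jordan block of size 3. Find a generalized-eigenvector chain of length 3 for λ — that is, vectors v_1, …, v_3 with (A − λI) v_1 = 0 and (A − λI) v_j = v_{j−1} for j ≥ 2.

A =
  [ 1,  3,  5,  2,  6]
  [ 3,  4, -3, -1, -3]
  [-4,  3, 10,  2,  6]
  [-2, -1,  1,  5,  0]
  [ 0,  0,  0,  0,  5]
A Jordan chain for λ = 5 of length 3:
v_1 = (1, -1, 1, 1, 0)ᵀ
v_2 = (-4, 3, -4, -2, 0)ᵀ
v_3 = (1, 0, 0, 0, 0)ᵀ

Let N = A − (5)·I. We want v_3 with N^3 v_3 = 0 but N^2 v_3 ≠ 0; then v_{j-1} := N · v_j for j = 3, …, 2.

Pick v_3 = (1, 0, 0, 0, 0)ᵀ.
Then v_2 = N · v_3 = (-4, 3, -4, -2, 0)ᵀ.
Then v_1 = N · v_2 = (1, -1, 1, 1, 0)ᵀ.

Sanity check: (A − (5)·I) v_1 = (0, 0, 0, 0, 0)ᵀ = 0. ✓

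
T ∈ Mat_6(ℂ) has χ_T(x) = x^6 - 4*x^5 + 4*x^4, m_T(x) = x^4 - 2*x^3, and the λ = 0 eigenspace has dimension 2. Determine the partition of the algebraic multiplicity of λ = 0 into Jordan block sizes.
Block sizes for λ = 0: [3, 1]

Step 1 — from the characteristic polynomial, algebraic multiplicity of λ = 0 is 4. From dim ker(T − (0)·I) = 2, there are exactly 2 Jordan blocks for λ = 0.
Step 2 — from the minimal polynomial, the factor (x − 0)^3 tells us the largest block for λ = 0 has size 3.
Step 3 — with total size 4, 2 blocks, and largest block 3, the block sizes (in nonincreasing order) are [3, 1].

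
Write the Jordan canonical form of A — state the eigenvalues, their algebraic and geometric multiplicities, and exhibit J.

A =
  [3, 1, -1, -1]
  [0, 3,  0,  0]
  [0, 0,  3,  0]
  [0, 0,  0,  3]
J_2(3) ⊕ J_1(3) ⊕ J_1(3)

The characteristic polynomial is
  det(x·I − A) = x^4 - 12*x^3 + 54*x^2 - 108*x + 81 = (x - 3)^4

Eigenvalues and multiplicities (the geometric multiplicity of λ is n − rank(A − λI), which equals the number of Jordan blocks for λ):
  λ = 3: algebraic multiplicity = 4, geometric multiplicity = 3

Determining the block sizes for each eigenvalue:
  λ = 3: 3 blocks summing to 4 forces exactly one block of size 2 and the rest size 1 → block sizes [2, 1, 1]

Assembling the blocks gives a Jordan form
J =
  [3, 1, 0, 0]
  [0, 3, 0, 0]
  [0, 0, 3, 0]
  [0, 0, 0, 3]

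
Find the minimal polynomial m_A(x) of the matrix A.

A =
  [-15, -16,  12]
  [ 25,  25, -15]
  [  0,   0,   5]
x^2 - 10*x + 25

The characteristic polynomial is χ_A(x) = (x - 5)^3, so the eigenvalues are known. The minimal polynomial is
  m_A(x) = Π_λ (x − λ)^{k_λ}
where k_λ is the size of the *largest* Jordan block for λ (equivalently, the smallest k with (A − λI)^k v = 0 for every generalised eigenvector v of λ).

  λ = 5: largest Jordan block has size 2, contributing (x − 5)^2

So m_A(x) = (x - 5)^2 = x^2 - 10*x + 25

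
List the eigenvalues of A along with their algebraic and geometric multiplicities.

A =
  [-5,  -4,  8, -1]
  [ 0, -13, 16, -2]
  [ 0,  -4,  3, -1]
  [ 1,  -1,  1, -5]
λ = -5: alg = 4, geom = 2

Step 1 — factor the characteristic polynomial to read off the algebraic multiplicities:
  χ_A(x) = (x + 5)^4

Step 2 — compute geometric multiplicities via the rank-nullity identity g(λ) = n − rank(A − λI):
  rank(A − (-5)·I) = 2, so dim ker(A − (-5)·I) = n − 2 = 2

Summary:
  λ = -5: algebraic multiplicity = 4, geometric multiplicity = 2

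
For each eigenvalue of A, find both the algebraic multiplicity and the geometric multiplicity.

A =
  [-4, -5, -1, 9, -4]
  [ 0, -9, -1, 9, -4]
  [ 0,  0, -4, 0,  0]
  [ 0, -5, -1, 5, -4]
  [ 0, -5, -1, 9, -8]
λ = -4: alg = 5, geom = 4

Step 1 — factor the characteristic polynomial to read off the algebraic multiplicities:
  χ_A(x) = (x + 4)^5

Step 2 — compute geometric multiplicities via the rank-nullity identity g(λ) = n − rank(A − λI):
  rank(A − (-4)·I) = 1, so dim ker(A − (-4)·I) = n − 1 = 4

Summary:
  λ = -4: algebraic multiplicity = 5, geometric multiplicity = 4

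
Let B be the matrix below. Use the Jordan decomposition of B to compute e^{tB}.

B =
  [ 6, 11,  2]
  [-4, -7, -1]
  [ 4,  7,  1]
e^{tB} =
  [6*t + 1, 3*t^2/2 + 11*t, 3*t^2/2 + 2*t]
  [-4*t, -t^2 - 7*t + 1, -t^2 - t]
  [4*t, t^2 + 7*t, t^2 + t + 1]

Strategy: write B = P · J · P⁻¹ where J is a Jordan canonical form, so e^{tB} = P · e^{tJ} · P⁻¹, and e^{tJ} can be computed block-by-block.

B has Jordan form
J =
  [0, 1, 0]
  [0, 0, 1]
  [0, 0, 0]
(up to reordering of blocks).

Per-block formulas:
  For a 3×3 Jordan block J_3(0): exp(t · J_3(0)) = e^(0t)·(I + t·N + (t^2/2)·N^2), where N is the 3×3 nilpotent shift.

After assembling e^{tJ} and conjugating by P, we get:

e^{tB} =
  [6*t + 1, 3*t^2/2 + 11*t, 3*t^2/2 + 2*t]
  [-4*t, -t^2 - 7*t + 1, -t^2 - t]
  [4*t, t^2 + 7*t, t^2 + t + 1]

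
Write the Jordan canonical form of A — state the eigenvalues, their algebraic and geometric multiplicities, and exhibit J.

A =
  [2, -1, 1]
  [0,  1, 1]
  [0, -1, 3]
J_2(2) ⊕ J_1(2)

The characteristic polynomial is
  det(x·I − A) = x^3 - 6*x^2 + 12*x - 8 = (x - 2)^3

Eigenvalues and multiplicities (the geometric multiplicity of λ is n − rank(A − λI), which equals the number of Jordan blocks for λ):
  λ = 2: algebraic multiplicity = 3, geometric multiplicity = 2

Determining the block sizes for each eigenvalue:
  λ = 2: 2 blocks summing to 3 forces exactly one block of size 2 and the rest size 1 → block sizes [2, 1]

Assembling the blocks gives a Jordan form
J =
  [2, 1, 0]
  [0, 2, 0]
  [0, 0, 2]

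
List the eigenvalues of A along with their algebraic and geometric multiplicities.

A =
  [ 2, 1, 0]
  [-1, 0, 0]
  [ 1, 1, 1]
λ = 1: alg = 3, geom = 2

Step 1 — factor the characteristic polynomial to read off the algebraic multiplicities:
  χ_A(x) = (x - 1)^3

Step 2 — compute geometric multiplicities via the rank-nullity identity g(λ) = n − rank(A − λI):
  rank(A − (1)·I) = 1, so dim ker(A − (1)·I) = n − 1 = 2

Summary:
  λ = 1: algebraic multiplicity = 3, geometric multiplicity = 2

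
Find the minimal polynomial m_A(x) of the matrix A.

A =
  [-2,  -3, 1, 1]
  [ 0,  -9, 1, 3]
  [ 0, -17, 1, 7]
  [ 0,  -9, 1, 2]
x^3 + 6*x^2 + 12*x + 8

The characteristic polynomial is χ_A(x) = (x + 2)^4, so the eigenvalues are known. The minimal polynomial is
  m_A(x) = Π_λ (x − λ)^{k_λ}
where k_λ is the size of the *largest* Jordan block for λ (equivalently, the smallest k with (A − λI)^k v = 0 for every generalised eigenvector v of λ).

  λ = -2: largest Jordan block has size 3, contributing (x + 2)^3

So m_A(x) = (x + 2)^3 = x^3 + 6*x^2 + 12*x + 8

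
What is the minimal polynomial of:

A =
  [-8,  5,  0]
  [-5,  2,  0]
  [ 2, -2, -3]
x^2 + 6*x + 9

The characteristic polynomial is χ_A(x) = (x + 3)^3, so the eigenvalues are known. The minimal polynomial is
  m_A(x) = Π_λ (x − λ)^{k_λ}
where k_λ is the size of the *largest* Jordan block for λ (equivalently, the smallest k with (A − λI)^k v = 0 for every generalised eigenvector v of λ).

  λ = -3: largest Jordan block has size 2, contributing (x + 3)^2

So m_A(x) = (x + 3)^2 = x^2 + 6*x + 9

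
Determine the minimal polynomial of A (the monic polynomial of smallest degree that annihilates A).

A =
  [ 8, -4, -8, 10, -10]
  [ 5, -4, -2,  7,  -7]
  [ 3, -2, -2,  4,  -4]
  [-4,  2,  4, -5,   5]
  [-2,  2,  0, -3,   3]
x^2

The characteristic polynomial is χ_A(x) = x^5, so the eigenvalues are known. The minimal polynomial is
  m_A(x) = Π_λ (x − λ)^{k_λ}
where k_λ is the size of the *largest* Jordan block for λ (equivalently, the smallest k with (A − λI)^k v = 0 for every generalised eigenvector v of λ).

  λ = 0: largest Jordan block has size 2, contributing (x − 0)^2

So m_A(x) = x^2 = x^2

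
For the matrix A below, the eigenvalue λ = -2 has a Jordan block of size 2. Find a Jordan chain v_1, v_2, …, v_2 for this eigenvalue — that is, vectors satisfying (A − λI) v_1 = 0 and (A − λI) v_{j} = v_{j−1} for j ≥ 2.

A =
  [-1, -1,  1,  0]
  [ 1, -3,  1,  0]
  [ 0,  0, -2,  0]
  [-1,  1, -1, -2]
A Jordan chain for λ = -2 of length 2:
v_1 = (1, 1, 0, -1)ᵀ
v_2 = (1, 0, 0, 0)ᵀ

Let N = A − (-2)·I. We want v_2 with N^2 v_2 = 0 but N^1 v_2 ≠ 0; then v_{j-1} := N · v_j for j = 2, …, 2.

Pick v_2 = (1, 0, 0, 0)ᵀ.
Then v_1 = N · v_2 = (1, 1, 0, -1)ᵀ.

Sanity check: (A − (-2)·I) v_1 = (0, 0, 0, 0)ᵀ = 0. ✓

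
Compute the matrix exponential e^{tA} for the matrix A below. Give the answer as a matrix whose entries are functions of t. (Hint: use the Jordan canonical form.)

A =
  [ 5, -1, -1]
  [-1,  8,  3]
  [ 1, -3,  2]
e^{tA} =
  [exp(5*t), -t*exp(5*t), -t*exp(5*t)]
  [-t*exp(5*t), t^2*exp(5*t)/2 + 3*t*exp(5*t) + exp(5*t), t^2*exp(5*t)/2 + 3*t*exp(5*t)]
  [t*exp(5*t), -t^2*exp(5*t)/2 - 3*t*exp(5*t), -t^2*exp(5*t)/2 - 3*t*exp(5*t) + exp(5*t)]

Strategy: write A = P · J · P⁻¹ where J is a Jordan canonical form, so e^{tA} = P · e^{tJ} · P⁻¹, and e^{tJ} can be computed block-by-block.

A has Jordan form
J =
  [5, 1, 0]
  [0, 5, 1]
  [0, 0, 5]
(up to reordering of blocks).

Per-block formulas:
  For a 3×3 Jordan block J_3(5): exp(t · J_3(5)) = e^(5t)·(I + t·N + (t^2/2)·N^2), where N is the 3×3 nilpotent shift.

After assembling e^{tJ} and conjugating by P, we get:

e^{tA} =
  [exp(5*t), -t*exp(5*t), -t*exp(5*t)]
  [-t*exp(5*t), t^2*exp(5*t)/2 + 3*t*exp(5*t) + exp(5*t), t^2*exp(5*t)/2 + 3*t*exp(5*t)]
  [t*exp(5*t), -t^2*exp(5*t)/2 - 3*t*exp(5*t), -t^2*exp(5*t)/2 - 3*t*exp(5*t) + exp(5*t)]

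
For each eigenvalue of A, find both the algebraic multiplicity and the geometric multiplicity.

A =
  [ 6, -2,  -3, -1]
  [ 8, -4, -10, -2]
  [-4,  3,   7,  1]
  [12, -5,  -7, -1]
λ = 2: alg = 4, geom = 2

Step 1 — factor the characteristic polynomial to read off the algebraic multiplicities:
  χ_A(x) = (x - 2)^4

Step 2 — compute geometric multiplicities via the rank-nullity identity g(λ) = n − rank(A − λI):
  rank(A − (2)·I) = 2, so dim ker(A − (2)·I) = n − 2 = 2

Summary:
  λ = 2: algebraic multiplicity = 4, geometric multiplicity = 2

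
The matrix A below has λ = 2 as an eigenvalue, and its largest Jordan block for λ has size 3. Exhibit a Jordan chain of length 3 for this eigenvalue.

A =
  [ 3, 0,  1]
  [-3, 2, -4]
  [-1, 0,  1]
A Jordan chain for λ = 2 of length 3:
v_1 = (0, 1, 0)ᵀ
v_2 = (1, -3, -1)ᵀ
v_3 = (1, 0, 0)ᵀ

Let N = A − (2)·I. We want v_3 with N^3 v_3 = 0 but N^2 v_3 ≠ 0; then v_{j-1} := N · v_j for j = 3, …, 2.

Pick v_3 = (1, 0, 0)ᵀ.
Then v_2 = N · v_3 = (1, -3, -1)ᵀ.
Then v_1 = N · v_2 = (0, 1, 0)ᵀ.

Sanity check: (A − (2)·I) v_1 = (0, 0, 0)ᵀ = 0. ✓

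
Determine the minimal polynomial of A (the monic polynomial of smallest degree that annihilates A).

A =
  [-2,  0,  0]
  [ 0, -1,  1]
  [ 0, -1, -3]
x^2 + 4*x + 4

The characteristic polynomial is χ_A(x) = (x + 2)^3, so the eigenvalues are known. The minimal polynomial is
  m_A(x) = Π_λ (x − λ)^{k_λ}
where k_λ is the size of the *largest* Jordan block for λ (equivalently, the smallest k with (A − λI)^k v = 0 for every generalised eigenvector v of λ).

  λ = -2: largest Jordan block has size 2, contributing (x + 2)^2

So m_A(x) = (x + 2)^2 = x^2 + 4*x + 4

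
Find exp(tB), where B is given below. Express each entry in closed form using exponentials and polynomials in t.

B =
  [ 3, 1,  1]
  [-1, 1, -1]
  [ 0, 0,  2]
e^{tB} =
  [t*exp(2*t) + exp(2*t), t*exp(2*t), t*exp(2*t)]
  [-t*exp(2*t), -t*exp(2*t) + exp(2*t), -t*exp(2*t)]
  [0, 0, exp(2*t)]

Strategy: write B = P · J · P⁻¹ where J is a Jordan canonical form, so e^{tB} = P · e^{tJ} · P⁻¹, and e^{tJ} can be computed block-by-block.

B has Jordan form
J =
  [2, 1, 0]
  [0, 2, 0]
  [0, 0, 2]
(up to reordering of blocks).

Per-block formulas:
  For a 1×1 block at λ = 2: exp(t · [2]) = [e^(2t)].
  For a 2×2 Jordan block J_2(2): exp(t · J_2(2)) = e^(2t)·(I + t·N), where N is the 2×2 nilpotent shift.

After assembling e^{tJ} and conjugating by P, we get:

e^{tB} =
  [t*exp(2*t) + exp(2*t), t*exp(2*t), t*exp(2*t)]
  [-t*exp(2*t), -t*exp(2*t) + exp(2*t), -t*exp(2*t)]
  [0, 0, exp(2*t)]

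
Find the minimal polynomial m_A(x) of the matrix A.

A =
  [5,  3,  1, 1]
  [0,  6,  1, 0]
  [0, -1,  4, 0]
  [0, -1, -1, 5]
x^3 - 15*x^2 + 75*x - 125

The characteristic polynomial is χ_A(x) = (x - 5)^4, so the eigenvalues are known. The minimal polynomial is
  m_A(x) = Π_λ (x − λ)^{k_λ}
where k_λ is the size of the *largest* Jordan block for λ (equivalently, the smallest k with (A − λI)^k v = 0 for every generalised eigenvector v of λ).

  λ = 5: largest Jordan block has size 3, contributing (x − 5)^3

So m_A(x) = (x - 5)^3 = x^3 - 15*x^2 + 75*x - 125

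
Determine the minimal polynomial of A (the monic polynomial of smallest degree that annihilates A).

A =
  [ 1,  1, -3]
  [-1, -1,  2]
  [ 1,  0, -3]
x^3 + 3*x^2 + 3*x + 1

The characteristic polynomial is χ_A(x) = (x + 1)^3, so the eigenvalues are known. The minimal polynomial is
  m_A(x) = Π_λ (x − λ)^{k_λ}
where k_λ is the size of the *largest* Jordan block for λ (equivalently, the smallest k with (A − λI)^k v = 0 for every generalised eigenvector v of λ).

  λ = -1: largest Jordan block has size 3, contributing (x + 1)^3

So m_A(x) = (x + 1)^3 = x^3 + 3*x^2 + 3*x + 1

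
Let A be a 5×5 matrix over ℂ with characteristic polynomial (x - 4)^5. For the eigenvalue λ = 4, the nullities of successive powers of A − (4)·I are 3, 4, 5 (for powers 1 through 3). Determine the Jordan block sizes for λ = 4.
Block sizes for λ = 4: [3, 1, 1]

From the dimensions of kernels of powers, the number of Jordan blocks of size at least j is d_j − d_{j−1} where d_j = dim ker(N^j) (with d_0 = 0). Computing the differences gives [3, 1, 1].
The number of blocks of size exactly k is (#blocks of size ≥ k) − (#blocks of size ≥ k + 1), so the partition is: 2 block(s) of size 1, 1 block(s) of size 3.
In nonincreasing order the block sizes are [3, 1, 1].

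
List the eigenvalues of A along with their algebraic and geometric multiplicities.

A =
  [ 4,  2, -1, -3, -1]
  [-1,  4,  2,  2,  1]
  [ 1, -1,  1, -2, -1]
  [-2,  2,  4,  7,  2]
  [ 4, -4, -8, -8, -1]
λ = 3: alg = 5, geom = 3

Step 1 — factor the characteristic polynomial to read off the algebraic multiplicities:
  χ_A(x) = (x - 3)^5

Step 2 — compute geometric multiplicities via the rank-nullity identity g(λ) = n − rank(A − λI):
  rank(A − (3)·I) = 2, so dim ker(A − (3)·I) = n − 2 = 3

Summary:
  λ = 3: algebraic multiplicity = 5, geometric multiplicity = 3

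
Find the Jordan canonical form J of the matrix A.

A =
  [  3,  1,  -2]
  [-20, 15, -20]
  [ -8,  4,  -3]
J_2(5) ⊕ J_1(5)

The characteristic polynomial is
  det(x·I − A) = x^3 - 15*x^2 + 75*x - 125 = (x - 5)^3

Eigenvalues and multiplicities (the geometric multiplicity of λ is n − rank(A − λI), which equals the number of Jordan blocks for λ):
  λ = 5: algebraic multiplicity = 3, geometric multiplicity = 2

Determining the block sizes for each eigenvalue:
  λ = 5: 2 blocks summing to 3 forces exactly one block of size 2 and the rest size 1 → block sizes [2, 1]

Assembling the blocks gives a Jordan form
J =
  [5, 1, 0]
  [0, 5, 0]
  [0, 0, 5]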